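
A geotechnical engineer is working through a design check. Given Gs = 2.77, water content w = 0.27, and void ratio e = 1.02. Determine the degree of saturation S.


Using S = Gs * w / e
S = 2.77 * 0.27 / 1.02
S = 0.7332


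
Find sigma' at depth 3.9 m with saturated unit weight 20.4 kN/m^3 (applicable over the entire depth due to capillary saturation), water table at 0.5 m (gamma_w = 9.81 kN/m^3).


Total stress = gamma_sat * depth
sigma = 20.4 * 3.9 = 79.56 kPa
Pore water pressure u = gamma_w * (depth - d_wt)
u = 9.81 * (3.9 - 0.5) = 33.354 kPa
Effective stress = sigma - u
sigma' = 79.56 - 33.354 = 46.21 kPa


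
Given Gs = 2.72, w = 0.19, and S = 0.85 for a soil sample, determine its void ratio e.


Using the relation e = Gs * w / S
e = 2.72 * 0.19 / 0.85
e = 0.608


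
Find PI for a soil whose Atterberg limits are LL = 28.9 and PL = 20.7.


Using PI = LL - PL
PI = 28.9 - 20.7
PI = 8.2


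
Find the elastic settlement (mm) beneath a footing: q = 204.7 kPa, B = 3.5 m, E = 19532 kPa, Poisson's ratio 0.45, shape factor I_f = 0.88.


Using Se = q * B * (1 - nu^2) * I_f / E
1 - nu^2 = 1 - 0.45^2 = 0.7975
Se = 204.7 * 3.5 * 0.7975 * 0.88 / 19532
Se = 0.025743 m
Convert to mm: Se = 0.025743 * 1000 = 25.743 mm


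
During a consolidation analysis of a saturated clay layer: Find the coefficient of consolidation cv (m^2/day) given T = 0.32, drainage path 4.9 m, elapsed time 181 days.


Using cv = T * H_dr^2 / t
H_dr^2 = 4.9^2 = 24.01
cv = 0.32 * 24.01 / 181
cv = 0.04245 m^2/day


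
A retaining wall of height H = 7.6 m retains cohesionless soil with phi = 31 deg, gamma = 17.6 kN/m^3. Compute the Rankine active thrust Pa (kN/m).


Compute active earth pressure coefficient:
Ka = tan^2(45 - phi/2) = tan^2(29.5) = 0.320099
Compute active force:
Pa = 0.5 * Ka * gamma * H^2
Pa = 0.5 * 0.320099 * 17.6 * 7.6^2
Pa = 162.7 kN/m


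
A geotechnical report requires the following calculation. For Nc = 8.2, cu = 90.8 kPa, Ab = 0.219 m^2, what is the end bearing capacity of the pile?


Using Qb = Nc * cu * Ab
Qb = 8.2 * 90.8 * 0.219
Qb = 163.06 kN


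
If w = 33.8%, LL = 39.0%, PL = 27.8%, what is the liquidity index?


Result: 0.536

Derivation:
First compute the plasticity index:
PI = LL - PL = 39.0 - 27.8 = 11.2
Then compute the liquidity index:
LI = (w - PL) / PI
LI = (33.8 - 27.8) / 11.2
LI = 0.536


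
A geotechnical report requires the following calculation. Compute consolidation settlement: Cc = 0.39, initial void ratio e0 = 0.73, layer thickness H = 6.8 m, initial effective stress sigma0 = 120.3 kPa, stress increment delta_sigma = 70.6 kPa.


Using Sc = Cc * H / (1 + e0) * log10((sigma0 + delta_sigma) / sigma0)
Stress ratio = (120.3 + 70.6) / 120.3 = 1.58687
log10(1.58687) = 0.20054
Cc * H / (1 + e0) = 0.39 * 6.8 / (1 + 0.73) = 1.53295
Sc = 1.53295 * 0.20054
Sc = 0.3074 m


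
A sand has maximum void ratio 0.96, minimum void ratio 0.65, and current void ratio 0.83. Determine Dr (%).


Using Dr = (e_max - e) / (e_max - e_min) * 100
e_max - e = 0.96 - 0.83 = 0.13
e_max - e_min = 0.96 - 0.65 = 0.31
Dr = 0.13 / 0.31 * 100
Dr = 41.94 %


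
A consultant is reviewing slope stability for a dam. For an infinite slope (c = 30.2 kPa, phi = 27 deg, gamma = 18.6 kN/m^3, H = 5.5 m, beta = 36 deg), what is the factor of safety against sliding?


Using Fs = c / (gamma*H*sin(beta)*cos(beta)) + tan(phi)/tan(beta)
Cohesion contribution = 30.2 / (18.6*5.5*sin(36)*cos(36))
Cohesion contribution = 0.620805
Friction contribution = tan(27)/tan(36) = 0.701302
Fs = 0.620805 + 0.701302
Fs = 1.322


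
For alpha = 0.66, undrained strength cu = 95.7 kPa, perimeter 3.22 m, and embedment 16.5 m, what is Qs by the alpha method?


Using Qs = alpha * cu * perimeter * L
Qs = 0.66 * 95.7 * 3.22 * 16.5
Qs = 3355.8 kN


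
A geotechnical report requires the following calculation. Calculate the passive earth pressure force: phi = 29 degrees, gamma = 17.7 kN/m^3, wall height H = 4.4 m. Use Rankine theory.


Compute passive earth pressure coefficient:
Kp = tan^2(45 + phi/2) = tan^2(59.5) = 2.88206
Compute passive force:
Pp = 0.5 * Kp * gamma * H^2
Pp = 0.5 * 2.88206 * 17.7 * 4.4^2
Pp = 493.8 kN/m


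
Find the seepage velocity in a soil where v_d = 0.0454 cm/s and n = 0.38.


Result: 0.11947 cm/s

Derivation:
Using v_s = v_d / n
v_s = 0.0454 / 0.38
v_s = 0.11947 cm/s


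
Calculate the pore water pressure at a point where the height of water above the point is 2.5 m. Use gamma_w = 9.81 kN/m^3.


Using u = gamma_w * h_w
u = 9.81 * 2.5
u = 24.53 kPa


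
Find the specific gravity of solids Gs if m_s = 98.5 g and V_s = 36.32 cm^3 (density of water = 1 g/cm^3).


Result: 2.712

Derivation:
Using Gs = m_s / (V_s * rho_w)
Since rho_w = 1 g/cm^3:
Gs = 98.5 / 36.32
Gs = 2.712


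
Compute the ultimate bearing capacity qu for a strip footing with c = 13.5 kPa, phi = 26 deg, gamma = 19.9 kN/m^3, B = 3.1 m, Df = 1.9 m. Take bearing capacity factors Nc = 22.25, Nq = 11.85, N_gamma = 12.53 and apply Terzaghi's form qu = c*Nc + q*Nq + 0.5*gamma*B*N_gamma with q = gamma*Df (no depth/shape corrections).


Result: 1134.91 kPa

Derivation:
Compute qu = c*Nc + gamma*Df*Nq + 0.5*gamma*B*N_gamma
Term 1: 13.5 * 22.25 = 300.375
Term 2: 19.9 * 1.9 * 11.85 = 448.0485
Term 3: 0.5 * 19.9 * 3.1 * 12.53 = 386.48785
qu = 300.375 + 448.0485 + 386.48785
qu = 1134.91 kPa


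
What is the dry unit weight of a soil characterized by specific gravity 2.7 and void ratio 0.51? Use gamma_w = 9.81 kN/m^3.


Result: 17.541 kN/m^3

Derivation:
Using gamma_d = Gs * gamma_w / (1 + e)
gamma_d = 2.7 * 9.81 / (1 + 0.51)
gamma_d = 2.7 * 9.81 / 1.51
gamma_d = 17.541 kN/m^3


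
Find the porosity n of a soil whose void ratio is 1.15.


Result: 0.5349

Derivation:
Using the relation n = e / (1 + e)
n = 1.15 / (1 + 1.15)
n = 1.15 / 2.15
n = 0.5349


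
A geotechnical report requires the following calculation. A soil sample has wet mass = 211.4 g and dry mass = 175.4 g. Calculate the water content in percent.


Result: 20.52 %

Derivation:
Using w = (m_wet - m_dry) / m_dry * 100
m_wet - m_dry = 211.4 - 175.4 = 36.0 g
w = 36.0 / 175.4 * 100
w = 20.52 %


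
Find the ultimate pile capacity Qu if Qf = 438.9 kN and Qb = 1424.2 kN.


Using Qu = Qf + Qb
Qu = 438.9 + 1424.2
Qu = 1863.1 kN


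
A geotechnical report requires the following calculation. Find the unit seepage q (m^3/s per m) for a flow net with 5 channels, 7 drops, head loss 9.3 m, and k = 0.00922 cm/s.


Convert k to m/s for unit consistency with H:
k = 0.00922 cm/s = 0.00922 / 100 m/s = 9.22e-05 m/s
Using q = k * H * Nf / Nd
Nf / Nd = 5 / 7 = 0.7143
q = 9.22e-05 * 9.3 * 0.7143
q = 0.0006125 m^3/s per m


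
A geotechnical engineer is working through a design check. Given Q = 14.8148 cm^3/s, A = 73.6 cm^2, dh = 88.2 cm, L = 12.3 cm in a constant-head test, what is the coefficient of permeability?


Result: 0.028071 cm/s

Derivation:
Compute hydraulic gradient:
i = dh / L = 88.2 / 12.3 = 7.17073
Then apply Darcy's law:
k = Q / (A * i)
k = 14.8148 / (73.6 * 7.17073)
k = 14.8148 / 527.766
k = 0.028071 cm/s


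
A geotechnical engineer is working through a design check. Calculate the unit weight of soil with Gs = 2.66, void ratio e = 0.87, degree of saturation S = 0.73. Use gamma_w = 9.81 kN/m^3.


Using gamma = gamma_w * (Gs + S*e) / (1 + e)
Numerator: Gs + S*e = 2.66 + 0.73*0.87 = 3.2951
Denominator: 1 + e = 1 + 0.87 = 1.87
gamma = 9.81 * 3.2951 / 1.87
gamma = 17.286 kN/m^3


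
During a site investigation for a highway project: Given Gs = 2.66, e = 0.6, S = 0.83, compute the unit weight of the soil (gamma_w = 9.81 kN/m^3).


Using gamma = gamma_w * (Gs + S*e) / (1 + e)
Numerator: Gs + S*e = 2.66 + 0.83*0.6 = 3.158
Denominator: 1 + e = 1 + 0.6 = 1.6
gamma = 9.81 * 3.158 / 1.6
gamma = 19.362 kN/m^3


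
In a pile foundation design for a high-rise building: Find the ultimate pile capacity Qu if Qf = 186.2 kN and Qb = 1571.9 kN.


Result: 1758.1 kN

Derivation:
Using Qu = Qf + Qb
Qu = 186.2 + 1571.9
Qu = 1758.1 kN


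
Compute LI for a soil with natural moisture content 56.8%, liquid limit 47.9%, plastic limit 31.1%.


First compute the plasticity index:
PI = LL - PL = 47.9 - 31.1 = 16.8
Then compute the liquidity index:
LI = (w - PL) / PI
LI = (56.8 - 31.1) / 16.8
LI = 1.53


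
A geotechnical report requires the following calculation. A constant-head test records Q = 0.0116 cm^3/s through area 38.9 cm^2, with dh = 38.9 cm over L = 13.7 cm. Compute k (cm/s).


Compute hydraulic gradient:
i = dh / L = 38.9 / 13.7 = 2.83942
Then apply Darcy's law:
k = Q / (A * i)
k = 0.0116 / (38.9 * 2.83942)
k = 0.0116 / 110.453
k = 0.000105 cm/s


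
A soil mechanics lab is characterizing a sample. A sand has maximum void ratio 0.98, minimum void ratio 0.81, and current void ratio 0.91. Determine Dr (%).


Using Dr = (e_max - e) / (e_max - e_min) * 100
e_max - e = 0.98 - 0.91 = 0.07
e_max - e_min = 0.98 - 0.81 = 0.17
Dr = 0.07 / 0.17 * 100
Dr = 41.18 %


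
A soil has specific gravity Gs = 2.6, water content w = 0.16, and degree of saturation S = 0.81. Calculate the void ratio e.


Result: 0.5136

Derivation:
Using the relation e = Gs * w / S
e = 2.6 * 0.16 / 0.81
e = 0.5136


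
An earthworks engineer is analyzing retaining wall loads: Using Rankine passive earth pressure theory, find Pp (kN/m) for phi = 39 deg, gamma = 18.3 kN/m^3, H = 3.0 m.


Result: 361.97 kN/m

Derivation:
Compute passive earth pressure coefficient:
Kp = tan^2(45 + phi/2) = tan^2(64.5) = 4.395495
Compute passive force:
Pp = 0.5 * Kp * gamma * H^2
Pp = 0.5 * 4.395495 * 18.3 * 3.0^2
Pp = 361.97 kN/m


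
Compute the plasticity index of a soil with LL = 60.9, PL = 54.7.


Using PI = LL - PL
PI = 60.9 - 54.7
PI = 6.2


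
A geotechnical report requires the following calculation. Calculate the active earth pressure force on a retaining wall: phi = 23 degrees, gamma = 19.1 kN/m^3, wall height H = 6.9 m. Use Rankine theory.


Compute active earth pressure coefficient:
Ka = tan^2(45 - phi/2) = tan^2(33.5) = 0.438092
Compute active force:
Pa = 0.5 * Ka * gamma * H^2
Pa = 0.5 * 0.438092 * 19.1 * 6.9^2
Pa = 199.19 kN/m


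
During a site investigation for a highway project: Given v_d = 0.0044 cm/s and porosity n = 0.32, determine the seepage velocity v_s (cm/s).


Result: 0.01375 cm/s

Derivation:
Using v_s = v_d / n
v_s = 0.0044 / 0.32
v_s = 0.01375 cm/s


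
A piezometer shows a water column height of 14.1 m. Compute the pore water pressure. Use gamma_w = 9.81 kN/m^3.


Result: 138.32 kPa

Derivation:
Using u = gamma_w * h_w
u = 9.81 * 14.1
u = 138.32 kPa


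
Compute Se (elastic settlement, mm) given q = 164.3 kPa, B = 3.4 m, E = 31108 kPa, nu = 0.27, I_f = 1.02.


Using Se = q * B * (1 - nu^2) * I_f / E
1 - nu^2 = 1 - 0.27^2 = 0.9271
Se = 164.3 * 3.4 * 0.9271 * 1.02 / 31108
Se = 0.016981 m
Convert to mm: Se = 0.016981 * 1000 = 16.981 mm


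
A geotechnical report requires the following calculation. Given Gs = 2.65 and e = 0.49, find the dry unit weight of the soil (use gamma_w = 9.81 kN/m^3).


Using gamma_d = Gs * gamma_w / (1 + e)
gamma_d = 2.65 * 9.81 / (1 + 0.49)
gamma_d = 2.65 * 9.81 / 1.49
gamma_d = 17.447 kN/m^3


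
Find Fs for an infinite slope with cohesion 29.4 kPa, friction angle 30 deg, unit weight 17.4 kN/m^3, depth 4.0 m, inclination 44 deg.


Using Fs = c / (gamma*H*sin(beta)*cos(beta)) + tan(phi)/tan(beta)
Cohesion contribution = 29.4 / (17.4*4.0*sin(44)*cos(44))
Cohesion contribution = 0.845343
Friction contribution = tan(30)/tan(44) = 0.597864
Fs = 0.845343 + 0.597864
Fs = 1.443


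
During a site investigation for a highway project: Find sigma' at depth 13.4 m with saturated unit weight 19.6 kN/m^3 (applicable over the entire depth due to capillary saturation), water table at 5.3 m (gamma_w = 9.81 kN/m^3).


Total stress = gamma_sat * depth
sigma = 19.6 * 13.4 = 262.64 kPa
Pore water pressure u = gamma_w * (depth - d_wt)
u = 9.81 * (13.4 - 5.3) = 79.461 kPa
Effective stress = sigma - u
sigma' = 262.64 - 79.461 = 183.18 kPa


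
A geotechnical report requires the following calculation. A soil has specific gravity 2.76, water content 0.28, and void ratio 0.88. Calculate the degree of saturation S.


Using S = Gs * w / e
S = 2.76 * 0.28 / 0.88
S = 0.8782


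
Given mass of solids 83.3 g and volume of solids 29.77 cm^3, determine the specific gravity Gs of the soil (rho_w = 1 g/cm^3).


Using Gs = m_s / (V_s * rho_w)
Since rho_w = 1 g/cm^3:
Gs = 83.3 / 29.77
Gs = 2.798


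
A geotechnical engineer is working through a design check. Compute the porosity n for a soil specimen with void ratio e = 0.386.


Using the relation n = e / (1 + e)
n = 0.386 / (1 + 0.386)
n = 0.386 / 1.386
n = 0.2785


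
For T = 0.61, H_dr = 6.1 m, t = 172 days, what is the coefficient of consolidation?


Using cv = T * H_dr^2 / t
H_dr^2 = 6.1^2 = 37.21
cv = 0.61 * 37.21 / 172
cv = 0.13197 m^2/day


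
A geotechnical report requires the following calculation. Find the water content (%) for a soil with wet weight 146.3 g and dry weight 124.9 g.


Using w = (m_wet - m_dry) / m_dry * 100
m_wet - m_dry = 146.3 - 124.9 = 21.4 g
w = 21.4 / 124.9 * 100
w = 17.13 %


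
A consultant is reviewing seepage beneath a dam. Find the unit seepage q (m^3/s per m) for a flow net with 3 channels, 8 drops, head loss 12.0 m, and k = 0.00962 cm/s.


Result: 0.0004329 m^3/s per m

Derivation:
Convert k to m/s for unit consistency with H:
k = 0.00962 cm/s = 0.00962 / 100 m/s = 9.62e-05 m/s
Using q = k * H * Nf / Nd
Nf / Nd = 3 / 8 = 0.375
q = 9.62e-05 * 12.0 * 0.375
q = 0.0004329 m^3/s per m


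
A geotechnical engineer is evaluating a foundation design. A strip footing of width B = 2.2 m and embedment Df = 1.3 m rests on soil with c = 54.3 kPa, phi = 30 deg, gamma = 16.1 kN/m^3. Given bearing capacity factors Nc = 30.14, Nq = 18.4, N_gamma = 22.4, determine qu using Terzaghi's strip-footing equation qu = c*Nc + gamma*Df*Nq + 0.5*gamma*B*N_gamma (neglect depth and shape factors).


Compute qu = c*Nc + gamma*Df*Nq + 0.5*gamma*B*N_gamma
Term 1: 54.3 * 30.14 = 1636.602
Term 2: 16.1 * 1.3 * 18.4 = 385.112
Term 3: 0.5 * 16.1 * 2.2 * 22.4 = 396.704
qu = 1636.602 + 385.112 + 396.704
qu = 2418.42 kPa


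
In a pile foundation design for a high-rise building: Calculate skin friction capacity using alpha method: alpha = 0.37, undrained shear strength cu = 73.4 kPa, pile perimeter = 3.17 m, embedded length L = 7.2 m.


Using Qs = alpha * cu * perimeter * L
Qs = 0.37 * 73.4 * 3.17 * 7.2
Qs = 619.85 kN


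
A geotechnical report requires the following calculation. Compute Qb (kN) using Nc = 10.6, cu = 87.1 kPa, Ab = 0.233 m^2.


Using Qb = Nc * cu * Ab
Qb = 10.6 * 87.1 * 0.233
Qb = 215.12 kN


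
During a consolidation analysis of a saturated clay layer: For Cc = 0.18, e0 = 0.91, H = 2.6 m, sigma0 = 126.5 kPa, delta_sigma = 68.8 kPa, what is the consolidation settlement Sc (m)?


Using Sc = Cc * H / (1 + e0) * log10((sigma0 + delta_sigma) / sigma0)
Stress ratio = (126.5 + 68.8) / 126.5 = 1.54387
log10(1.54387) = 0.188612
Cc * H / (1 + e0) = 0.18 * 2.6 / (1 + 0.91) = 0.245026
Sc = 0.245026 * 0.188612
Sc = 0.0462 m


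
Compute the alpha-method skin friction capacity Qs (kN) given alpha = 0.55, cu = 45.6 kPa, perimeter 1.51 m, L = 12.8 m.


Result: 484.75 kN

Derivation:
Using Qs = alpha * cu * perimeter * L
Qs = 0.55 * 45.6 * 1.51 * 12.8
Qs = 484.75 kN


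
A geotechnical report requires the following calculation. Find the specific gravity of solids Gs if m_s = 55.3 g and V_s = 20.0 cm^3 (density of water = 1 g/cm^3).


Using Gs = m_s / (V_s * rho_w)
Since rho_w = 1 g/cm^3:
Gs = 55.3 / 20.0
Gs = 2.765


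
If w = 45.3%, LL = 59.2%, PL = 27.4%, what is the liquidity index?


First compute the plasticity index:
PI = LL - PL = 59.2 - 27.4 = 31.8
Then compute the liquidity index:
LI = (w - PL) / PI
LI = (45.3 - 27.4) / 31.8
LI = 0.563


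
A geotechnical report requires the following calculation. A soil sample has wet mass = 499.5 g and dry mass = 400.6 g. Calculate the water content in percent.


Using w = (m_wet - m_dry) / m_dry * 100
m_wet - m_dry = 499.5 - 400.6 = 98.9 g
w = 98.9 / 400.6 * 100
w = 24.69 %


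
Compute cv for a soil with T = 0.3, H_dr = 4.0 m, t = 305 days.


Using cv = T * H_dr^2 / t
H_dr^2 = 4.0^2 = 16.0
cv = 0.3 * 16.0 / 305
cv = 0.01574 m^2/day


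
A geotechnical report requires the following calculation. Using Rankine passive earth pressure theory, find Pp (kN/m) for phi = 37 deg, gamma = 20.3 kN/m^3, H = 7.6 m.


Compute passive earth pressure coefficient:
Kp = tan^2(45 + phi/2) = tan^2(63.5) = 4.022791
Compute passive force:
Pp = 0.5 * Kp * gamma * H^2
Pp = 0.5 * 4.022791 * 20.3 * 7.6^2
Pp = 2358.42 kN/m


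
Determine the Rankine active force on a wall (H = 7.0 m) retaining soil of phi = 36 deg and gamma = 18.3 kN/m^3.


Compute active earth pressure coefficient:
Ka = tan^2(45 - phi/2) = tan^2(27.0) = 0.259616
Compute active force:
Pa = 0.5 * Ka * gamma * H^2
Pa = 0.5 * 0.259616 * 18.3 * 7.0^2
Pa = 116.4 kN/m


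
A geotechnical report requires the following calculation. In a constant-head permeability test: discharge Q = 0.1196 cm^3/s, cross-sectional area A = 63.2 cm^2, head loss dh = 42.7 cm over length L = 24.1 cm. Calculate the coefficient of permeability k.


Compute hydraulic gradient:
i = dh / L = 42.7 / 24.1 = 1.77178
Then apply Darcy's law:
k = Q / (A * i)
k = 0.1196 / (63.2 * 1.77178)
k = 0.1196 / 111.977
k = 0.001068 cm/s


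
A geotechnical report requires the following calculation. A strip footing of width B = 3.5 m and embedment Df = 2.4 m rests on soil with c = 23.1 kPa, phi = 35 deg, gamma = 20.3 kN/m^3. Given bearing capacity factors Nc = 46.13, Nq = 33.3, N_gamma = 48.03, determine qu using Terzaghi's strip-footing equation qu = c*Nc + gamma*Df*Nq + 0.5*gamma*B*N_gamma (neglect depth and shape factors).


Compute qu = c*Nc + gamma*Df*Nq + 0.5*gamma*B*N_gamma
Term 1: 23.1 * 46.13 = 1065.603
Term 2: 20.3 * 2.4 * 33.3 = 1622.376
Term 3: 0.5 * 20.3 * 3.5 * 48.03 = 1706.26575
qu = 1065.603 + 1622.376 + 1706.26575
qu = 4394.24 kPa


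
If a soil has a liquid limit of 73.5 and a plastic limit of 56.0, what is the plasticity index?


Result: 17.5

Derivation:
Using PI = LL - PL
PI = 73.5 - 56.0
PI = 17.5


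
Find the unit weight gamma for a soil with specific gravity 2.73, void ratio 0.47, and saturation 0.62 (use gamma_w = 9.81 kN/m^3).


Result: 20.163 kN/m^3

Derivation:
Using gamma = gamma_w * (Gs + S*e) / (1 + e)
Numerator: Gs + S*e = 2.73 + 0.62*0.47 = 3.0214
Denominator: 1 + e = 1 + 0.47 = 1.47
gamma = 9.81 * 3.0214 / 1.47
gamma = 20.163 kN/m^3


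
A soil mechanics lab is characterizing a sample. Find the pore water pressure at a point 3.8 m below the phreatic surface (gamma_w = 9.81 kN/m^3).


Using u = gamma_w * h_w
u = 9.81 * 3.8
u = 37.28 kPa


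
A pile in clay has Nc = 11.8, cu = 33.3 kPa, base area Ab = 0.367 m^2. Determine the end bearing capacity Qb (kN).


Using Qb = Nc * cu * Ab
Qb = 11.8 * 33.3 * 0.367
Qb = 144.21 kN


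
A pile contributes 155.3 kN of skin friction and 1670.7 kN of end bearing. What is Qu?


Result: 1826.0 kN

Derivation:
Using Qu = Qf + Qb
Qu = 155.3 + 1670.7
Qu = 1826.0 kN


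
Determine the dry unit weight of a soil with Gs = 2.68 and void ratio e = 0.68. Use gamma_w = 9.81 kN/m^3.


Result: 15.649 kN/m^3

Derivation:
Using gamma_d = Gs * gamma_w / (1 + e)
gamma_d = 2.68 * 9.81 / (1 + 0.68)
gamma_d = 2.68 * 9.81 / 1.68
gamma_d = 15.649 kN/m^3


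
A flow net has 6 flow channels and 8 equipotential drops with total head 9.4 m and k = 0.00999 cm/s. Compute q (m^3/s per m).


Convert k to m/s for unit consistency with H:
k = 0.00999 cm/s = 0.00999 / 100 m/s = 9.99e-05 m/s
Using q = k * H * Nf / Nd
Nf / Nd = 6 / 8 = 0.75
q = 9.99e-05 * 9.4 * 0.75
q = 0.0007043 m^3/s per m


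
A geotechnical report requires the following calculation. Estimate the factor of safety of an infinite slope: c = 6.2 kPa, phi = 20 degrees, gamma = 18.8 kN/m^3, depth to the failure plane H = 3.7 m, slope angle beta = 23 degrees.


Using Fs = c / (gamma*H*sin(beta)*cos(beta)) + tan(phi)/tan(beta)
Cohesion contribution = 6.2 / (18.8*3.7*sin(23)*cos(23))
Cohesion contribution = 0.247815
Friction contribution = tan(20)/tan(23) = 0.85746
Fs = 0.247815 + 0.85746
Fs = 1.105


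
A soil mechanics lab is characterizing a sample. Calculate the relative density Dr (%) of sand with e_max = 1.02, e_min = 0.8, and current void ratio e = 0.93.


Result: 40.91 %

Derivation:
Using Dr = (e_max - e) / (e_max - e_min) * 100
e_max - e = 1.02 - 0.93 = 0.09
e_max - e_min = 1.02 - 0.8 = 0.22
Dr = 0.09 / 0.22 * 100
Dr = 40.91 %


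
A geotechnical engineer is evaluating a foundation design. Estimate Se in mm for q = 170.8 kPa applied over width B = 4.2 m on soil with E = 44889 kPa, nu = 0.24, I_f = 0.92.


Using Se = q * B * (1 - nu^2) * I_f / E
1 - nu^2 = 1 - 0.24^2 = 0.9424
Se = 170.8 * 4.2 * 0.9424 * 0.92 / 44889
Se = 0.013855 m
Convert to mm: Se = 0.013855 * 1000 = 13.855 mm


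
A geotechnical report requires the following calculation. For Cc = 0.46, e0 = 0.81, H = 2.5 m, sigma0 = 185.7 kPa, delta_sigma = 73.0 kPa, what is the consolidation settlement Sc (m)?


Using Sc = Cc * H / (1 + e0) * log10((sigma0 + delta_sigma) / sigma0)
Stress ratio = (185.7 + 73.0) / 185.7 = 1.39311
log10(1.39311) = 0.143985
Cc * H / (1 + e0) = 0.46 * 2.5 / (1 + 0.81) = 0.635359
Sc = 0.635359 * 0.143985
Sc = 0.0915 m


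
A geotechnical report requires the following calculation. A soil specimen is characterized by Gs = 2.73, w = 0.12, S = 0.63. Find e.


Result: 0.52

Derivation:
Using the relation e = Gs * w / S
e = 2.73 * 0.12 / 0.63
e = 0.52


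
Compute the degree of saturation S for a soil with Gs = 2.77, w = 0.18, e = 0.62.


Result: 0.8042

Derivation:
Using S = Gs * w / e
S = 2.77 * 0.18 / 0.62
S = 0.8042


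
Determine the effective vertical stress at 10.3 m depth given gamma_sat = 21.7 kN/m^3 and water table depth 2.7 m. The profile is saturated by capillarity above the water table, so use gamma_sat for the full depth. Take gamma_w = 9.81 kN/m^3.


Result: 148.95 kPa

Derivation:
Total stress = gamma_sat * depth
sigma = 21.7 * 10.3 = 223.51 kPa
Pore water pressure u = gamma_w * (depth - d_wt)
u = 9.81 * (10.3 - 2.7) = 74.556 kPa
Effective stress = sigma - u
sigma' = 223.51 - 74.556 = 148.95 kPa


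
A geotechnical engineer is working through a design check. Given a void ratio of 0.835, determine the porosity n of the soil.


Using the relation n = e / (1 + e)
n = 0.835 / (1 + 0.835)
n = 0.835 / 1.835
n = 0.455


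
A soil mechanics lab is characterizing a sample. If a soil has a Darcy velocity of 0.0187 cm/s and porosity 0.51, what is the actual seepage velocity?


Result: 0.03667 cm/s

Derivation:
Using v_s = v_d / n
v_s = 0.0187 / 0.51
v_s = 0.03667 cm/s


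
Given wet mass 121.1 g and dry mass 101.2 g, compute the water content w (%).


Result: 19.66 %

Derivation:
Using w = (m_wet - m_dry) / m_dry * 100
m_wet - m_dry = 121.1 - 101.2 = 19.9 g
w = 19.9 / 101.2 * 100
w = 19.66 %


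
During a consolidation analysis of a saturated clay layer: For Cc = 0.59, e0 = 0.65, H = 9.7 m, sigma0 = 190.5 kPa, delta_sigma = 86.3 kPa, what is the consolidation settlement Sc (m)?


Using Sc = Cc * H / (1 + e0) * log10((sigma0 + delta_sigma) / sigma0)
Stress ratio = (190.5 + 86.3) / 190.5 = 1.45302
log10(1.45302) = 0.162271
Cc * H / (1 + e0) = 0.59 * 9.7 / (1 + 0.65) = 3.46848
Sc = 3.46848 * 0.162271
Sc = 0.5628 m


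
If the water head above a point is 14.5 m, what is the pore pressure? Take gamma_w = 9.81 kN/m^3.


Using u = gamma_w * h_w
u = 9.81 * 14.5
u = 142.25 kPa


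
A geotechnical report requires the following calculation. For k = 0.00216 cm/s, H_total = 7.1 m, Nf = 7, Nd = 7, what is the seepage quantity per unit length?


Result: 0.0001534 m^3/s per m

Derivation:
Convert k to m/s for unit consistency with H:
k = 0.00216 cm/s = 0.00216 / 100 m/s = 2.16e-05 m/s
Using q = k * H * Nf / Nd
Nf / Nd = 7 / 7 = 1.0
q = 2.16e-05 * 7.1 * 1.0
q = 0.0001534 m^3/s per m


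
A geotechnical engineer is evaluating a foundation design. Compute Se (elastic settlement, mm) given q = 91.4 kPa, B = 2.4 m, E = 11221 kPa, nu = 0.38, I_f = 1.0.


Result: 16.726 mm

Derivation:
Using Se = q * B * (1 - nu^2) * I_f / E
1 - nu^2 = 1 - 0.38^2 = 0.8556
Se = 91.4 * 2.4 * 0.8556 * 1.0 / 11221
Se = 0.016726 m
Convert to mm: Se = 0.016726 * 1000 = 16.726 mm


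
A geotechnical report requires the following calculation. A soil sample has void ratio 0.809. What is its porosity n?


Result: 0.4472

Derivation:
Using the relation n = e / (1 + e)
n = 0.809 / (1 + 0.809)
n = 0.809 / 1.809
n = 0.4472


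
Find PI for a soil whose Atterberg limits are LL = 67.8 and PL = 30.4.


Using PI = LL - PL
PI = 67.8 - 30.4
PI = 37.4


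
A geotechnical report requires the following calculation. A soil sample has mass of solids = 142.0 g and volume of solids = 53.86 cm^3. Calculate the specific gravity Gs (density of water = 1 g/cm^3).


Using Gs = m_s / (V_s * rho_w)
Since rho_w = 1 g/cm^3:
Gs = 142.0 / 53.86
Gs = 2.636


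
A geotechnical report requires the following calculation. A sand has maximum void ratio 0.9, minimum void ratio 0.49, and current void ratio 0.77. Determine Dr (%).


Result: 31.71 %

Derivation:
Using Dr = (e_max - e) / (e_max - e_min) * 100
e_max - e = 0.9 - 0.77 = 0.13
e_max - e_min = 0.9 - 0.49 = 0.41
Dr = 0.13 / 0.41 * 100
Dr = 31.71 %


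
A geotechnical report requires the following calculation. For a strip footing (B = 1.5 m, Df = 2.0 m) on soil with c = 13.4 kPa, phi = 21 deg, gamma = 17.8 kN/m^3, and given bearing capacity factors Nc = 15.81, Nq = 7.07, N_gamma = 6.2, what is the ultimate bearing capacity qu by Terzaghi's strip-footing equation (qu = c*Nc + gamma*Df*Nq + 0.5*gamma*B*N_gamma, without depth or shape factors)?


Result: 546.32 kPa

Derivation:
Compute qu = c*Nc + gamma*Df*Nq + 0.5*gamma*B*N_gamma
Term 1: 13.4 * 15.81 = 211.854
Term 2: 17.8 * 2.0 * 7.07 = 251.692
Term 3: 0.5 * 17.8 * 1.5 * 6.2 = 82.77
qu = 211.854 + 251.692 + 82.77
qu = 546.32 kPa


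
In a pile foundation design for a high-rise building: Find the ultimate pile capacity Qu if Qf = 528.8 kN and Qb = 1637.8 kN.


Using Qu = Qf + Qb
Qu = 528.8 + 1637.8
Qu = 2166.6 kN


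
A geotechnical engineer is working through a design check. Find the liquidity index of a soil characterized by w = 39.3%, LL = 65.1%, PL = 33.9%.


First compute the plasticity index:
PI = LL - PL = 65.1 - 33.9 = 31.2
Then compute the liquidity index:
LI = (w - PL) / PI
LI = (39.3 - 33.9) / 31.2
LI = 0.173


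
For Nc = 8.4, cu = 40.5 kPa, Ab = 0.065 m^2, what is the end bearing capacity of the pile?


Result: 22.11 kN

Derivation:
Using Qb = Nc * cu * Ab
Qb = 8.4 * 40.5 * 0.065
Qb = 22.11 kN


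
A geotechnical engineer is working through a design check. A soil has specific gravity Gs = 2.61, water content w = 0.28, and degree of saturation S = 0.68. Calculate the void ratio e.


Using the relation e = Gs * w / S
e = 2.61 * 0.28 / 0.68
e = 1.0747


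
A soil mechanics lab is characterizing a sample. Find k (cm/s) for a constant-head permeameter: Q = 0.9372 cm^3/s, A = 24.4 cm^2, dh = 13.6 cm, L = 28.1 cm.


Compute hydraulic gradient:
i = dh / L = 13.6 / 28.1 = 0.483986
Then apply Darcy's law:
k = Q / (A * i)
k = 0.9372 / (24.4 * 0.483986)
k = 0.9372 / 11.8093
k = 0.079361 cm/s


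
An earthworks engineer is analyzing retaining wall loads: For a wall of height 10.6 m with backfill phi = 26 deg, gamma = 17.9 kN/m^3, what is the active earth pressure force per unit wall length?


Result: 392.66 kN/m

Derivation:
Compute active earth pressure coefficient:
Ka = tan^2(45 - phi/2) = tan^2(32.0) = 0.390462
Compute active force:
Pa = 0.5 * Ka * gamma * H^2
Pa = 0.5 * 0.390462 * 17.9 * 10.6^2
Pa = 392.66 kN/m


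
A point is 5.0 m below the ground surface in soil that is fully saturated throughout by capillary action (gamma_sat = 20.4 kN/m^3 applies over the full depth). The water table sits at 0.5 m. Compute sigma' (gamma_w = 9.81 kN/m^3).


Result: 57.86 kPa

Derivation:
Total stress = gamma_sat * depth
sigma = 20.4 * 5.0 = 102.0 kPa
Pore water pressure u = gamma_w * (depth - d_wt)
u = 9.81 * (5.0 - 0.5) = 44.145 kPa
Effective stress = sigma - u
sigma' = 102.0 - 44.145 = 57.86 kPa


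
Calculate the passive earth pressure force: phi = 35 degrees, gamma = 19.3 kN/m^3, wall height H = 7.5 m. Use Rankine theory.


Compute passive earth pressure coefficient:
Kp = tan^2(45 + phi/2) = tan^2(62.5) = 3.690172
Compute passive force:
Pp = 0.5 * Kp * gamma * H^2
Pp = 0.5 * 3.690172 * 19.3 * 7.5^2
Pp = 2003.07 kN/m


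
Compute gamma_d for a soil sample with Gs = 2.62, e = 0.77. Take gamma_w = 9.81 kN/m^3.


Using gamma_d = Gs * gamma_w / (1 + e)
gamma_d = 2.62 * 9.81 / (1 + 0.77)
gamma_d = 2.62 * 9.81 / 1.77
gamma_d = 14.521 kN/m^3


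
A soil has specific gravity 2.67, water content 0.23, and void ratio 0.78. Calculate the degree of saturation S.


Using S = Gs * w / e
S = 2.67 * 0.23 / 0.78
S = 0.7873


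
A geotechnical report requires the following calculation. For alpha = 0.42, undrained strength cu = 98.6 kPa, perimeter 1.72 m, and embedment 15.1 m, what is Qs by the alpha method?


Using Qs = alpha * cu * perimeter * L
Qs = 0.42 * 98.6 * 1.72 * 15.1
Qs = 1075.55 kN


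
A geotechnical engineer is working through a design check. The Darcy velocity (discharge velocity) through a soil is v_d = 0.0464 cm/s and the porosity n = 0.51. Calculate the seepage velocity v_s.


Using v_s = v_d / n
v_s = 0.0464 / 0.51
v_s = 0.09098 cm/s


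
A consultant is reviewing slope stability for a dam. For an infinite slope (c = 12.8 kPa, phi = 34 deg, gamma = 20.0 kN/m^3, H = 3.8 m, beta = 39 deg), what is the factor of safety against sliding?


Using Fs = c / (gamma*H*sin(beta)*cos(beta)) + tan(phi)/tan(beta)
Cohesion contribution = 12.8 / (20.0*3.8*sin(39)*cos(39))
Cohesion contribution = 0.344367
Friction contribution = tan(34)/tan(39) = 0.832949
Fs = 0.344367 + 0.832949
Fs = 1.177


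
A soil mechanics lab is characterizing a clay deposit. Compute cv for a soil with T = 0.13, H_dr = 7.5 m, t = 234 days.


Using cv = T * H_dr^2 / t
H_dr^2 = 7.5^2 = 56.25
cv = 0.13 * 56.25 / 234
cv = 0.03125 m^2/day


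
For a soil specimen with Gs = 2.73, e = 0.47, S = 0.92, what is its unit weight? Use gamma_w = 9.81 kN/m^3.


Result: 21.104 kN/m^3

Derivation:
Using gamma = gamma_w * (Gs + S*e) / (1 + e)
Numerator: Gs + S*e = 2.73 + 0.92*0.47 = 3.1624
Denominator: 1 + e = 1 + 0.47 = 1.47
gamma = 9.81 * 3.1624 / 1.47
gamma = 21.104 kN/m^3


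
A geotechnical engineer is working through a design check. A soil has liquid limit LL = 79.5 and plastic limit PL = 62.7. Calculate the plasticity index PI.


Result: 16.8

Derivation:
Using PI = LL - PL
PI = 79.5 - 62.7
PI = 16.8


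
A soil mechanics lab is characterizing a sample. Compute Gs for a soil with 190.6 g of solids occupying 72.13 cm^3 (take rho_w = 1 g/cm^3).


Using Gs = m_s / (V_s * rho_w)
Since rho_w = 1 g/cm^3:
Gs = 190.6 / 72.13
Gs = 2.642


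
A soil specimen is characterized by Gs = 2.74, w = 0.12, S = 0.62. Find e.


Using the relation e = Gs * w / S
e = 2.74 * 0.12 / 0.62
e = 0.5303


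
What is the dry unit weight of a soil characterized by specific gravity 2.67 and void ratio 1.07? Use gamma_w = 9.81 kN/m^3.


Using gamma_d = Gs * gamma_w / (1 + e)
gamma_d = 2.67 * 9.81 / (1 + 1.07)
gamma_d = 2.67 * 9.81 / 2.07
gamma_d = 12.653 kN/m^3


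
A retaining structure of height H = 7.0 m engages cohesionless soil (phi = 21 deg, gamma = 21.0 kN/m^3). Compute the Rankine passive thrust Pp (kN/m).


Compute passive earth pressure coefficient:
Kp = tan^2(45 + phi/2) = tan^2(55.5) = 2.117051
Compute passive force:
Pp = 0.5 * Kp * gamma * H^2
Pp = 0.5 * 2.117051 * 21.0 * 7.0^2
Pp = 1089.22 kN/m


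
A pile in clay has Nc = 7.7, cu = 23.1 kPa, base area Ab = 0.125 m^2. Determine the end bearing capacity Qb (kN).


Result: 22.23 kN

Derivation:
Using Qb = Nc * cu * Ab
Qb = 7.7 * 23.1 * 0.125
Qb = 22.23 kN


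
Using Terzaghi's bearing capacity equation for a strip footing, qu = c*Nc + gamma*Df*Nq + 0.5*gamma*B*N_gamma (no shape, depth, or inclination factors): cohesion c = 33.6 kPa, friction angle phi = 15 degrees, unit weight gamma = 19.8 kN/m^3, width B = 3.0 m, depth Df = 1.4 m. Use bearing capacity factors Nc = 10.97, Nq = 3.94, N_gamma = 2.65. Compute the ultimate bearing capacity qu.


Compute qu = c*Nc + gamma*Df*Nq + 0.5*gamma*B*N_gamma
Term 1: 33.6 * 10.97 = 368.592
Term 2: 19.8 * 1.4 * 3.94 = 109.2168
Term 3: 0.5 * 19.8 * 3.0 * 2.65 = 78.705
qu = 368.592 + 109.2168 + 78.705
qu = 556.51 kPa


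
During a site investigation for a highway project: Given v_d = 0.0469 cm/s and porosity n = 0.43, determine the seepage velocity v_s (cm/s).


Using v_s = v_d / n
v_s = 0.0469 / 0.43
v_s = 0.10907 cm/s


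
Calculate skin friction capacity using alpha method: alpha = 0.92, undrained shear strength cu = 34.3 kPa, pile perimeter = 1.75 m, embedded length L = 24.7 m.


Using Qs = alpha * cu * perimeter * L
Qs = 0.92 * 34.3 * 1.75 * 24.7
Qs = 1364.01 kN


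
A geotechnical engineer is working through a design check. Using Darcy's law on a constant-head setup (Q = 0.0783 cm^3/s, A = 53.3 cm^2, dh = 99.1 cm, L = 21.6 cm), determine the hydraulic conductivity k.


Compute hydraulic gradient:
i = dh / L = 99.1 / 21.6 = 4.58796
Then apply Darcy's law:
k = Q / (A * i)
k = 0.0783 / (53.3 * 4.58796)
k = 0.0783 / 244.538
k = 0.00032 cm/s


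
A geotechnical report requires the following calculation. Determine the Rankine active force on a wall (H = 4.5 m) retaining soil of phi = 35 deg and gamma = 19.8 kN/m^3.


Compute active earth pressure coefficient:
Ka = tan^2(45 - phi/2) = tan^2(27.5) = 0.27099
Compute active force:
Pa = 0.5 * Ka * gamma * H^2
Pa = 0.5 * 0.27099 * 19.8 * 4.5^2
Pa = 54.33 kN/m


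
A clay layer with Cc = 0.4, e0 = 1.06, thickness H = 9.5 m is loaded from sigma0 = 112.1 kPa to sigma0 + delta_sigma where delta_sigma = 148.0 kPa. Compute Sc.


Using Sc = Cc * H / (1 + e0) * log10((sigma0 + delta_sigma) / sigma0)
Stress ratio = (112.1 + 148.0) / 112.1 = 2.32025
log10(2.32025) = 0.365535
Cc * H / (1 + e0) = 0.4 * 9.5 / (1 + 1.06) = 1.84466
Sc = 1.84466 * 0.365535
Sc = 0.6743 m


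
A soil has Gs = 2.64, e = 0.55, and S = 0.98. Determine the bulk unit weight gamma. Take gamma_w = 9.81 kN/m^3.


Result: 20.12 kN/m^3

Derivation:
Using gamma = gamma_w * (Gs + S*e) / (1 + e)
Numerator: Gs + S*e = 2.64 + 0.98*0.55 = 3.179
Denominator: 1 + e = 1 + 0.55 = 1.55
gamma = 9.81 * 3.179 / 1.55
gamma = 20.12 kN/m^3


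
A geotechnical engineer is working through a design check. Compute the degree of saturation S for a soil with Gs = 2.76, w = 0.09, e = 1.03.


Result: 0.2412

Derivation:
Using S = Gs * w / e
S = 2.76 * 0.09 / 1.03
S = 0.2412


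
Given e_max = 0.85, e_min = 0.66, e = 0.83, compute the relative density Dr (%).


Result: 10.53 %

Derivation:
Using Dr = (e_max - e) / (e_max - e_min) * 100
e_max - e = 0.85 - 0.83 = 0.02
e_max - e_min = 0.85 - 0.66 = 0.19
Dr = 0.02 / 0.19 * 100
Dr = 10.53 %


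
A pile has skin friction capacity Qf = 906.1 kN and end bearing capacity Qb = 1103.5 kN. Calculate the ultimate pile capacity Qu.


Using Qu = Qf + Qb
Qu = 906.1 + 1103.5
Qu = 2009.6 kN


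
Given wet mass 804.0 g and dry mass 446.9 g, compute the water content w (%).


Using w = (m_wet - m_dry) / m_dry * 100
m_wet - m_dry = 804.0 - 446.9 = 357.1 g
w = 357.1 / 446.9 * 100
w = 79.91 %


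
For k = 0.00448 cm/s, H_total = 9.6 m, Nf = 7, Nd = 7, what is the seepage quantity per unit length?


Convert k to m/s for unit consistency with H:
k = 0.00448 cm/s = 0.00448 / 100 m/s = 4.48e-05 m/s
Using q = k * H * Nf / Nd
Nf / Nd = 7 / 7 = 1.0
q = 4.48e-05 * 9.6 * 1.0
q = 0.0004301 m^3/s per m


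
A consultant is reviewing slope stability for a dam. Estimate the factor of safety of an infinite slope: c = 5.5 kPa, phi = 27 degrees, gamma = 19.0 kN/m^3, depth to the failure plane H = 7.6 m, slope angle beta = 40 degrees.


Using Fs = c / (gamma*H*sin(beta)*cos(beta)) + tan(phi)/tan(beta)
Cohesion contribution = 5.5 / (19.0*7.6*sin(40)*cos(40))
Cohesion contribution = 0.0773524
Friction contribution = tan(27)/tan(40) = 0.607229
Fs = 0.0773524 + 0.607229
Fs = 0.685


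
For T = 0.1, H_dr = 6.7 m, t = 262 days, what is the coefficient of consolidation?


Using cv = T * H_dr^2 / t
H_dr^2 = 6.7^2 = 44.89
cv = 0.1 * 44.89 / 262
cv = 0.01713 m^2/day


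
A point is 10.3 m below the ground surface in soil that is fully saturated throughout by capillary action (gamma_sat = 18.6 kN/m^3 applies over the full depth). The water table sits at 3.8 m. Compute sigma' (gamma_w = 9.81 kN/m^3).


Total stress = gamma_sat * depth
sigma = 18.6 * 10.3 = 191.58 kPa
Pore water pressure u = gamma_w * (depth - d_wt)
u = 9.81 * (10.3 - 3.8) = 63.765 kPa
Effective stress = sigma - u
sigma' = 191.58 - 63.765 = 127.82 kPa


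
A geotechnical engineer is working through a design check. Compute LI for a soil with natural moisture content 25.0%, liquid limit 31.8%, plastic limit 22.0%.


First compute the plasticity index:
PI = LL - PL = 31.8 - 22.0 = 9.8
Then compute the liquidity index:
LI = (w - PL) / PI
LI = (25.0 - 22.0) / 9.8
LI = 0.306


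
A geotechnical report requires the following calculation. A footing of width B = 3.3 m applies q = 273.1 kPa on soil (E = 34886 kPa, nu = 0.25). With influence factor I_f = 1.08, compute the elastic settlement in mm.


Using Se = q * B * (1 - nu^2) * I_f / E
1 - nu^2 = 1 - 0.25^2 = 0.9375
Se = 273.1 * 3.3 * 0.9375 * 1.08 / 34886
Se = 0.026156 m
Convert to mm: Se = 0.026156 * 1000 = 26.156 mm


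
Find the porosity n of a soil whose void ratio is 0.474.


Result: 0.3216

Derivation:
Using the relation n = e / (1 + e)
n = 0.474 / (1 + 0.474)
n = 0.474 / 1.474
n = 0.3216


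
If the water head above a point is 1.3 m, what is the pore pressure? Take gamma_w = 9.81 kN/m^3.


Result: 12.75 kPa

Derivation:
Using u = gamma_w * h_w
u = 9.81 * 1.3
u = 12.75 kPa


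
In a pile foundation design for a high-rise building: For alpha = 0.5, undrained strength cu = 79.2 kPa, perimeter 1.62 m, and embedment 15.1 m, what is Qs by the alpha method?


Result: 968.7 kN

Derivation:
Using Qs = alpha * cu * perimeter * L
Qs = 0.5 * 79.2 * 1.62 * 15.1
Qs = 968.7 kN


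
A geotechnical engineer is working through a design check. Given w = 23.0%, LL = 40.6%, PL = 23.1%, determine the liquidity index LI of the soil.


Result: -0.006

Derivation:
First compute the plasticity index:
PI = LL - PL = 40.6 - 23.1 = 17.5
Then compute the liquidity index:
LI = (w - PL) / PI
LI = (23.0 - 23.1) / 17.5
LI = -0.006


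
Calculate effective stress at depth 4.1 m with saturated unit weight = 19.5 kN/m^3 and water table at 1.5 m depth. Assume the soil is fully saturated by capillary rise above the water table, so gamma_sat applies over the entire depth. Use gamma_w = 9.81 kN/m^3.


Result: 54.44 kPa

Derivation:
Total stress = gamma_sat * depth
sigma = 19.5 * 4.1 = 79.95 kPa
Pore water pressure u = gamma_w * (depth - d_wt)
u = 9.81 * (4.1 - 1.5) = 25.506 kPa
Effective stress = sigma - u
sigma' = 79.95 - 25.506 = 54.44 kPa


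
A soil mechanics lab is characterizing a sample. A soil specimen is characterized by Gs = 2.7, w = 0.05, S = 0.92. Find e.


Using the relation e = Gs * w / S
e = 2.7 * 0.05 / 0.92
e = 0.1467


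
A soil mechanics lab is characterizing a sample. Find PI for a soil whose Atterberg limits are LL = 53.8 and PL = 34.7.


Using PI = LL - PL
PI = 53.8 - 34.7
PI = 19.1


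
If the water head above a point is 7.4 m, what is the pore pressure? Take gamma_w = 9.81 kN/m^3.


Result: 72.59 kPa

Derivation:
Using u = gamma_w * h_w
u = 9.81 * 7.4
u = 72.59 kPa
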